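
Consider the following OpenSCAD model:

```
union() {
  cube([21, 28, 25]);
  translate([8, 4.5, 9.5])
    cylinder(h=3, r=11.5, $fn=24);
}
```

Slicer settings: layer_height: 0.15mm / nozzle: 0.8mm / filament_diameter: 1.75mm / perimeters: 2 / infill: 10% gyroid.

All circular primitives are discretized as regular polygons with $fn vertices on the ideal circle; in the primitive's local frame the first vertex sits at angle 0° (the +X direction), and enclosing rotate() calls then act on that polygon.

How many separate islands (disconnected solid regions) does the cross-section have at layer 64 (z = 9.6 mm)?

At z = 9.6 mm: the cube is present — its section is the full 21×28 rectangle; the r=11.5 cylinder at (8, 4.5) gives a regular 24-gon of circumradius 11.5 (constant along its height); Combining (union): the regions partially overlap (shared area 272.10 mm²), so overlapping operands fuse into one piece — 1 connected region. Overall, the cross-section is a single solid region. Island count = 1.

1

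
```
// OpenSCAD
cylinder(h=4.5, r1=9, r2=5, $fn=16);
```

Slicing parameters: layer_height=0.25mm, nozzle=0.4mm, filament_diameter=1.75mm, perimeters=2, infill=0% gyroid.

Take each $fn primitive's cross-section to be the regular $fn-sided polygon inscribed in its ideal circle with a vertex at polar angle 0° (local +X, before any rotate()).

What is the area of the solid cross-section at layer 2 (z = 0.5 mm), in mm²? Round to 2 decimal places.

224.09 mm²

At z = 0.5 mm: the cone (r1=9→r2=5) has section circumradius 8.556 here — a regular 16-gon (area = (16/2)·8.556²·sin(360°/16) = 224.09 mm²). Overall, the cross-section is a single solid region. Net area = 224.09 mm².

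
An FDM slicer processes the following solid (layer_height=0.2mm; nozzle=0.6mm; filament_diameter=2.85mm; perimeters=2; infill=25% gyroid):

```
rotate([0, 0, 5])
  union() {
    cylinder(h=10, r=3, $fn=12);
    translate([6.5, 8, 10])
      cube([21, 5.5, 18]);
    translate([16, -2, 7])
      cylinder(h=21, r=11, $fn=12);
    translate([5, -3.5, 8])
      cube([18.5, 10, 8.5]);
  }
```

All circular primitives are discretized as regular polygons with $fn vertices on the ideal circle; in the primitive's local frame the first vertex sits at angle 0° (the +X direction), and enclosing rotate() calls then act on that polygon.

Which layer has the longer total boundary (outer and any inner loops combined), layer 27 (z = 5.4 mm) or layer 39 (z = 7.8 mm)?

Layer 27 (z = 5.4): the r=3 cylinder contributes a regular 12-gon of circumradius 3 (perimeter = 2·12·3.000·sin(180°/12) = 18.63 mm); the cube at (6.5, 8) is absent (z outside [10, 28]); the cylinder at (16, -2) is absent (z outside [7, 28]); the cube at (5, -3.5) does not reach this height (z outside [8, 16.5]); Merging all regions: only the r=3 cylinder is present, so the union is just that shape — boundary = 18.63 mm; (whole slice rotated 5° about Z — lengths, areas and connectivity unchanged). So its perimeter = 18.63 mm. Layer 39 (z = 7.8): the r=3 cylinder gives a regular 12-gon of circumradius 3 (constant along its height) (perimeter = 2·12·3.000·sin(180°/12) = 18.63 mm); the cube at (6.5, 8) is not intersected at this z (z outside [10, 28]); the r=11 cylinder at (16, -2) gives a regular 12-gon of circumradius 11 (constant along its height) (perimeter = 2·12·11.000·sin(180°/12) = 68.33 mm); the cube at (5, -3.5) does not reach this height (z outside [8, 16.5]); Combining (union): the 2 present regions are separate (no shared area or edge), so areas and boundary lengths simply add and each stays a separate island — boundary = 86.96 mm; (whole slice rotated 5° about Z — lengths, areas and connectivity unchanged). So its perimeter = 86.96 mm. Layer 39 is larger (86.96 vs 18.63 mm).

layer 39 (z = 7.8 mm)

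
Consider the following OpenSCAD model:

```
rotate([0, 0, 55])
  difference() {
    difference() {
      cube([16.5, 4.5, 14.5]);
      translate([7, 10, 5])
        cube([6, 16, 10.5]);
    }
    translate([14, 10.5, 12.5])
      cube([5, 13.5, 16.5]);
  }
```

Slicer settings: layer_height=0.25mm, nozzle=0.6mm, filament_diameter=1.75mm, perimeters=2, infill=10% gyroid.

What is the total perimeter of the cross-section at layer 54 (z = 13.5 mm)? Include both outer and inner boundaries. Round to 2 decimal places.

42.00 mm

At z = 13.5 mm: the 16.5×4.5 cube contributes its full rectangle (perimeter 42.00 mm); the 6×16 cube at (7, 10) contributes its full rectangle (perimeter 44.00 mm); After the difference (first − rest): starting from the 16.5×4.5 cube, the 6×16 cube at (7, 10) misses the remaining region (no effect) — boundary = 42.00 mm; the cube at (14, 10.5) is present — its section is the full 5×13.5 rectangle (perimeter 37.00 mm); Taking the first minus the rest: starting from that combined region, the 5×13.5 cube at (14, 10.5) misses the remaining region (no effect) — boundary = 42.00 mm; (whole slice rotated 55° about Z — lengths, areas and connectivity unchanged). Overall, the cross-section is a single solid region. Total boundary length (outer) = 42.00 mm.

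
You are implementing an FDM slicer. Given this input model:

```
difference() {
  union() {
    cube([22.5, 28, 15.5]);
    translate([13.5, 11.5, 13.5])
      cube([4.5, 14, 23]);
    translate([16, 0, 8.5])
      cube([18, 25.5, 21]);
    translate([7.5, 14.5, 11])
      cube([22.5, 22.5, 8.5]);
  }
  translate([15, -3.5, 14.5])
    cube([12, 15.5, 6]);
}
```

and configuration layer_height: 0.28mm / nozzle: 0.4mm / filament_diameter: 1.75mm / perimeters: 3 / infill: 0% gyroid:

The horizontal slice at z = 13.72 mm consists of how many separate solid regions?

1

At z = 13.72 mm: the 22.5×28 cube contributes its full rectangle; the cube at (13.5, 11.5) (footprint 4.5×14) is included at this height; the 18×25.5 cube at (16, 0) contributes its full rectangle; the cube at (7.5, 14.5) (footprint 22.5×22.5) is included at this height; Combining (union): the regions partially overlap (shared area 513.75 mm²), so overlapping operands fuse into one piece — 1 connected region; the cube at (15, -3.5) is not intersected at this z (z outside [14.5, 20.5]); After the difference (first − rest): none of the subtracted shapes is present at this height, so the result so far is unchanged — 1 connected region. The result has 1 disconnected region.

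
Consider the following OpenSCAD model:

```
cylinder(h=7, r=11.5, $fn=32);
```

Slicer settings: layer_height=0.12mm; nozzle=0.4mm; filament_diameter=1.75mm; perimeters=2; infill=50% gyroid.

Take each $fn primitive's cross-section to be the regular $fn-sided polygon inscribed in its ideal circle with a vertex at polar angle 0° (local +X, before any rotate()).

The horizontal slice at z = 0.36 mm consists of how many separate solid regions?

At z = 0.36 mm: the r=11.5 cylinder gives a regular 32-gon of circumradius 11.5 (constant along its height). The result has 1 disconnected region.

1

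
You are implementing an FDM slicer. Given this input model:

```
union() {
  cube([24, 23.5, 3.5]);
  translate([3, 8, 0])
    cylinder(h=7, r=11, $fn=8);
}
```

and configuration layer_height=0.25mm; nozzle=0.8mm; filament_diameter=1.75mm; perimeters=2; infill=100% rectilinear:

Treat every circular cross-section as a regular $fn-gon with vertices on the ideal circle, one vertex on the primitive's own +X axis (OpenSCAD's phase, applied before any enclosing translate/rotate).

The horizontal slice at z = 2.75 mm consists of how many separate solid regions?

At z = 2.75 mm: the 24×23.5 cube contributes its full rectangle; the r=11 cylinder at (3, 8) gives a regular 8-gon of circumradius 11 (constant along its height); Taking the union: the regions partially overlap (shared area 215.39 mm²), so overlapping operands fuse into one piece — 1 connected region. The result has 1 disconnected region.

1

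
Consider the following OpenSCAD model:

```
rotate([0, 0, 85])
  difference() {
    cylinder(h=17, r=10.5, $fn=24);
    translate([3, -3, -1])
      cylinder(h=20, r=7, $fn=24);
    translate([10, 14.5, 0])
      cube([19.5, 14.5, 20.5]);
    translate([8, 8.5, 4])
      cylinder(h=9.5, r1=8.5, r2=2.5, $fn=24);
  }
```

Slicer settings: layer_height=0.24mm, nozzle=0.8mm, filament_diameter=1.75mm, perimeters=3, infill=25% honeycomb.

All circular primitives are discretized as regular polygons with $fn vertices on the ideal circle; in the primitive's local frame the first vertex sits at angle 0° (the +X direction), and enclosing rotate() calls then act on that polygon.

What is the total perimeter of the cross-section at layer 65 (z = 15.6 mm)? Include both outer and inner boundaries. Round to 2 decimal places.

At z = 15.6 mm: the cylinder: section is a regular 24-gon, circumradius r=10.5 (perimeter = 2·24·10.500·sin(180°/24) = 65.79 mm); the cylinder at (3, -3): section is a regular 24-gon, circumradius r=7 (perimeter = 2·24·7.000·sin(180°/24) = 43.86 mm); the 19.5×14.5 cube at (10, 14.5) contributes its full rectangle (perimeter 68.00 mm); the cone at (8, 8.5) is not intersected at this z (z outside [4, 13.5]); After the difference (first − rest): starting from the r=10.5 cylinder, the r=7 cylinder at (3, -3) partially overlaps it — only the 146.95 mm² overlap (of its 152.19 mm²) is removed, clipping the outline; the 19.5×14.5 cube at (10, 14.5) misses the remaining region (no effect) — boundary = 88.70 mm; (rotated 85° about Z; rotation is an isometry so areas/perimeters/island counts are preserved). Overall, the cross-section is a single solid region. Total boundary length (outer) = 88.70 mm.

88.70 mm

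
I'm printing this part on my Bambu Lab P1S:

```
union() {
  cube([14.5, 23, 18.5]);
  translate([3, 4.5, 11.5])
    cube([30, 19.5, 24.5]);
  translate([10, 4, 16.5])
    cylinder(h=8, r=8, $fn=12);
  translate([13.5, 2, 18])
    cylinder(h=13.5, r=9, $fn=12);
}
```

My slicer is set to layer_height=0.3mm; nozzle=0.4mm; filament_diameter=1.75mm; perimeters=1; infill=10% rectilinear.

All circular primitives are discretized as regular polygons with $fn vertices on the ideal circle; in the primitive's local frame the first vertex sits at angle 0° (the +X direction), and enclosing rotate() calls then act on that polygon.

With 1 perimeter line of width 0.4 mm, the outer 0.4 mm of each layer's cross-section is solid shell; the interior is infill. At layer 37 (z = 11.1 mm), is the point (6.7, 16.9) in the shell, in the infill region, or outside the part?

infill

At z = 11.1 mm: the cube is present — its section is the full 14.5×23 rectangle; the cube at (3, 4.5) is absent (z outside [11.5, 36]); the cylinder at (10, 4) is absent (z outside [16.5, 24.5]); the cylinder at (13.5, 2) is not intersected at this z (z outside [18, 31.5]); Combining (union): only the 14.5×23 cube is present, so the union is just that shape — 1 connected region. Overall, the cross-section is a single solid region. The nearest boundary edge runs (14.50, 23.00)→(0.00, 23.00); distance from the point to it = 6.10 mm. The point is inside the cross-section and 6.10 mm from the nearest boundary — more than the 0.4 mm shell width (1 × 0.4), so it's in the infill interior.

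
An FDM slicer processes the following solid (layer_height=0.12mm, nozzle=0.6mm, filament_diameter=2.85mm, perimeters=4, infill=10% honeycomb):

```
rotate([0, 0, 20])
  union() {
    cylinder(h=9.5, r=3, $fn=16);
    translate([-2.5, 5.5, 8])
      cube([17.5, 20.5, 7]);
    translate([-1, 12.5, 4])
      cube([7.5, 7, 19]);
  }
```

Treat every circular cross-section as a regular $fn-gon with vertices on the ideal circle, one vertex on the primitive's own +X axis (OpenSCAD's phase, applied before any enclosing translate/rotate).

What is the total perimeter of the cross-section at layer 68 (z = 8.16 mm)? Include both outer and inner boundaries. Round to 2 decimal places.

At z = 8.16 mm: the r=3 cylinder contributes a regular 16-gon of circumradius 3 (perimeter = 2·16·3.000·sin(180°/16) = 18.73 mm); the cube at (-2.5, 5.5) is present — its section is the full 17.5×20.5 rectangle (perimeter 76.00 mm); the cube at (-1, 12.5) (footprint 7.5×7) is included at this height (perimeter 29.00 mm); Taking the union: the regions partially overlap (shared area 52.50 mm²), so the edge portions inside another operand are dropped and the merged outline is re-measured after clipping — boundary = 94.73 mm; (whole slice rotated 20° about Z — lengths, areas and connectivity unchanged). Overall, the cross-section has 2 separate islands. Total boundary length (outer) = 94.73 mm.

94.73 mm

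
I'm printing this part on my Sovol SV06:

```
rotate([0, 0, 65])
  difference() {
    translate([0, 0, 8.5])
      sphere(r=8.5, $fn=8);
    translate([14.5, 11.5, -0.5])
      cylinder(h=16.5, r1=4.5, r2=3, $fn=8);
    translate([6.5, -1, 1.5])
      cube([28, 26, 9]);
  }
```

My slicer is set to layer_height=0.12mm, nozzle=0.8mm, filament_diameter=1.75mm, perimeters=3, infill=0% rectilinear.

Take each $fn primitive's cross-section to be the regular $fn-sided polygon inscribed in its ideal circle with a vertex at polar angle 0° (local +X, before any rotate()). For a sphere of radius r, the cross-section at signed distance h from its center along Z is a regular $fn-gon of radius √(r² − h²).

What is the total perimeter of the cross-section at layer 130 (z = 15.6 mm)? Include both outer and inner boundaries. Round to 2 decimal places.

At z = 15.6 mm: the r=8.5 sphere slices to a regular 8-gon of circumradius 4.673 (√(r²−h²) with h=7.1 from center) (perimeter = 2·8·4.673·sin(180°/8) = 28.61 mm); the cone at (14.5, 11.5) contributes a regular 8-gon of circumradius 3.036 (interpolated between r1=4.5 and r2=3 at t=0.976) (perimeter = 2·8·3.036·sin(180°/8) = 18.59 mm); the cube at (6.5, -1) is absent (z outside [1.5, 10.5]); After the difference (first − rest): starting from the r=8.5 sphere, the cone at (14.5, 11.5) misses the remaining region (no effect) — boundary = 28.61 mm; (rotated 65° about Z; rotation is an isometry so areas/perimeters/island counts are preserved). Overall, the cross-section is a single solid region. Total boundary length (outer) = 28.61 mm.

28.61 mm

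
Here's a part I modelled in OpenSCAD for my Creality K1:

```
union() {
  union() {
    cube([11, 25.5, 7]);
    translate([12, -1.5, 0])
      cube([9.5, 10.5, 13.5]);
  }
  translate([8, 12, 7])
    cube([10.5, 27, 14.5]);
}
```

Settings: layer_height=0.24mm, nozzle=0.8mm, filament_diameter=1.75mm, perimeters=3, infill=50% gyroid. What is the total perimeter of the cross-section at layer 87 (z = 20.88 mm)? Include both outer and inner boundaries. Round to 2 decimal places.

At z = 20.88 mm: the cube does not reach this height (z outside [0, 7]); the cube at (12, -1.5) is not intersected at this z (z outside [0, 13.5]); Merging all regions: nothing is present at this height; the cube at (8, 12) is present — its section is the full 10.5×27 rectangle (perimeter 75.00 mm); Taking the union: only the 10.5×27 cube at (8, 12) is present, so the union is just that shape — boundary = 75.00 mm. Overall, the cross-section is a single solid region. Total boundary length (outer) = 75.00 mm.

75.00 mm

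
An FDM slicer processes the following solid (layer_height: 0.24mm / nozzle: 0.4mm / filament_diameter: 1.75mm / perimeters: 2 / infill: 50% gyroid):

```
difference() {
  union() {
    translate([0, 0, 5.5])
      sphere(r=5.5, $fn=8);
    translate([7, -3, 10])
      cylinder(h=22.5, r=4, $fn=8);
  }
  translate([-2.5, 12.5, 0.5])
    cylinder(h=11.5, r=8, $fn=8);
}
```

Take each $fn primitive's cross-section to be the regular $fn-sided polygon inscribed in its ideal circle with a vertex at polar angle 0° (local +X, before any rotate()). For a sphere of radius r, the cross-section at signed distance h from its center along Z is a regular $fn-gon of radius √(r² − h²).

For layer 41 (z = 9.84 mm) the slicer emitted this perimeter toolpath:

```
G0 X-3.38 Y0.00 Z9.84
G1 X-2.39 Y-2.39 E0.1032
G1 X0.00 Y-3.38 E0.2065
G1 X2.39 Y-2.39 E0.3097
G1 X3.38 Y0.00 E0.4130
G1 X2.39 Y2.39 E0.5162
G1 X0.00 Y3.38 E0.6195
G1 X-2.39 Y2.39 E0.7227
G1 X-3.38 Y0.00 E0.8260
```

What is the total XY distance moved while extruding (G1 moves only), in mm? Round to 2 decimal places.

Sum the Euclidean lengths of each G1 segment: total = 20.70 mm.

20.70 mm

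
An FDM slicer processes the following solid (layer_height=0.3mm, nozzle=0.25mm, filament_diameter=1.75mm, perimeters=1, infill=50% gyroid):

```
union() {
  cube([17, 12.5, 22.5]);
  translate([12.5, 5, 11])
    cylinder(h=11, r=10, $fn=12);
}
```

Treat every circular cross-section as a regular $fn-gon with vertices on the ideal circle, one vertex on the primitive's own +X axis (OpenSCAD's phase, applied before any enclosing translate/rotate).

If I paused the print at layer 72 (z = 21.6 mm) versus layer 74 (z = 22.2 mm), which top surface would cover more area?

layer 72 (z = 21.6 mm)

Layer 72 (z = 21.6): the cube (footprint 17×12.5) is included at this height (area 212.50 mm²); the cylinder at (12.5, 5): section is a regular 12-gon, circumradius r=10 (area = (12/2)·10.000²·sin(360°/12) = 300.00 mm²); Combining (union): the regions partially overlap — summed areas 512.50 mm² minus the doubly-counted overlap 168.08 mm² gives 344.42 mm² — area = 344.42 mm². So its area = 344.42 mm². Layer 74 (z = 22.2): the 17×12.5 cube contributes its full rectangle (area 212.50 mm²); the cylinder at (12.5, 5) is not intersected at this z (z outside [11, 22]); Merging all regions: only the 17×12.5 cube is present, so the union is just that shape — area = 212.50 mm². So its area = 212.50 mm². Layer 72 is larger (344.42 vs 212.50 mm²).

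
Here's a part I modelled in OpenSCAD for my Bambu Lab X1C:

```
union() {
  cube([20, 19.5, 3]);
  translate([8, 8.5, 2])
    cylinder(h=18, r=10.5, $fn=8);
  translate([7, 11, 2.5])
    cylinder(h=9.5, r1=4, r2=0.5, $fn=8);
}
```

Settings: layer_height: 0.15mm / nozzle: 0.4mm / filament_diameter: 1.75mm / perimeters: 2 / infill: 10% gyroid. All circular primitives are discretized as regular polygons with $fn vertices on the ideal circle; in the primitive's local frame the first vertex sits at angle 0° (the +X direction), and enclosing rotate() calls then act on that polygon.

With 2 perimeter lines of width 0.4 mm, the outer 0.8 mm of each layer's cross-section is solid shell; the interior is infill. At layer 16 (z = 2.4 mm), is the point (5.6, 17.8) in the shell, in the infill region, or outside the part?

infill

At z = 2.4 mm: the 20×19.5 cube contributes its full rectangle; the r=10.5 cylinder at (8, 8.5) contributes a regular 8-gon of circumradius 10.5; the cone at (7, 11) is not intersected at this z (z outside [2.5, 12]); Merging all regions: the regions partially overlap (shared area 287.09 mm²), so overlapping operands fuse into one piece — 1 connected region. Overall, the cross-section is a single solid region. The nearest boundary edge runs (0.00, 19.50)→(20.00, 19.50); distance from the point to it = 1.70 mm. The point is inside the cross-section and 1.70 mm from the nearest boundary — more than the 0.8 mm shell width (2 × 0.4), so it's in the infill interior.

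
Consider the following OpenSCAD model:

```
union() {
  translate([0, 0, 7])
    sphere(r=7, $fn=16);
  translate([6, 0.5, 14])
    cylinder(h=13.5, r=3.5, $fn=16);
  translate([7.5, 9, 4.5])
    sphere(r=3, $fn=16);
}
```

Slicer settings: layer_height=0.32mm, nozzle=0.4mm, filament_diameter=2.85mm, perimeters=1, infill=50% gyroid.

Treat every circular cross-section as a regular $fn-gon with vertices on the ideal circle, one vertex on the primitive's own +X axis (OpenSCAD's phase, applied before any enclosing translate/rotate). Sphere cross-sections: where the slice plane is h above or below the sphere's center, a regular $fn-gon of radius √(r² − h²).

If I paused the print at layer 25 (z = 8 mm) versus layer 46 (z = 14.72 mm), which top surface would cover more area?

layer 25 (z = 8 mm)

Layer 25 (z = 8): the r=7 sphere slices to a regular 16-gon of circumradius 6.928 (√(r²−h²) with h=1 from center) (area = (16/2)·6.928²·sin(360°/16) = 146.95 mm²); the cylinder at (6, 0.5) is not intersected at this z (z outside [14, 27.5]); the sphere at (7.5, 9) is absent (|z−center|=3.500 > r=3); Merging all regions: only the r=7 sphere is present, so the union is just that shape — area = 146.95 mm². So its area = 146.95 mm². Layer 46 (z = 14.72): the sphere is absent (|z−center|=7.720 > r=7); the r=3.5 cylinder at (6, 0.5) contributes a regular 16-gon of circumradius 3.5 (area = (16/2)·3.500²·sin(360°/16) = 37.50 mm²); the sphere at (7.5, 9) does not reach this height (|z−center|=10.220 > r=3); Merging all regions: only the r=3.5 cylinder at (6, 0.5) is present, so the union is just that shape — area = 37.50 mm². So its area = 37.50 mm². Layer 25 is larger (146.95 vs 37.50 mm²).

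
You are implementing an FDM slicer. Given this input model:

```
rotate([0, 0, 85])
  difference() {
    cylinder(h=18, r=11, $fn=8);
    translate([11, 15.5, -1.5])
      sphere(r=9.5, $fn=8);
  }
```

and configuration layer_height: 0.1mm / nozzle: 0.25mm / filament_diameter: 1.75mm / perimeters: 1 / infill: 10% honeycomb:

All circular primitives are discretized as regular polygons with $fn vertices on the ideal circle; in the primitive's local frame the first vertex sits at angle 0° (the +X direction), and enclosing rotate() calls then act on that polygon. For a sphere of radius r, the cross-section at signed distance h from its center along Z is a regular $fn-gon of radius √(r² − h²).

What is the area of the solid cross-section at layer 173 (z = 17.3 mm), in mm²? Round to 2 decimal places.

342.24 mm²

At z = 17.3 mm: the r=11 cylinder gives a regular 8-gon of circumradius 11 (constant along its height) (area = (8/2)·11.000²·sin(360°/8) = 342.24 mm²); the sphere at (11, 15.5) does not reach this height (|z−center|=18.800 > r=9.5); Subtracting the remaining from the first: none of the subtracted shapes is present at this height, so the r=11 cylinder is unchanged — area = 342.24 mm²; (rotated 85° about Z; rotation is an isometry so areas/perimeters/island counts are preserved). Overall, the cross-section is a single solid region. Net area = 342.24 mm².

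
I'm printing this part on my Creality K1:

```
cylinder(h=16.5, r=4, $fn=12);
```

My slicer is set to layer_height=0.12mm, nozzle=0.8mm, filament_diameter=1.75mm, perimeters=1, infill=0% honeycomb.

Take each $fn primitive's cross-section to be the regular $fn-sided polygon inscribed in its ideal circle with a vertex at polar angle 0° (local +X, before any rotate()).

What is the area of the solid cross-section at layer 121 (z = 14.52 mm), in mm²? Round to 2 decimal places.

48.00 mm²

At z = 14.52 mm: the r=4 cylinder contributes a regular 12-gon of circumradius 4 (area = (12/2)·4.000²·sin(360°/12) = 48.00 mm²). Overall, the cross-section is a single solid region. Net area = 48.00 mm².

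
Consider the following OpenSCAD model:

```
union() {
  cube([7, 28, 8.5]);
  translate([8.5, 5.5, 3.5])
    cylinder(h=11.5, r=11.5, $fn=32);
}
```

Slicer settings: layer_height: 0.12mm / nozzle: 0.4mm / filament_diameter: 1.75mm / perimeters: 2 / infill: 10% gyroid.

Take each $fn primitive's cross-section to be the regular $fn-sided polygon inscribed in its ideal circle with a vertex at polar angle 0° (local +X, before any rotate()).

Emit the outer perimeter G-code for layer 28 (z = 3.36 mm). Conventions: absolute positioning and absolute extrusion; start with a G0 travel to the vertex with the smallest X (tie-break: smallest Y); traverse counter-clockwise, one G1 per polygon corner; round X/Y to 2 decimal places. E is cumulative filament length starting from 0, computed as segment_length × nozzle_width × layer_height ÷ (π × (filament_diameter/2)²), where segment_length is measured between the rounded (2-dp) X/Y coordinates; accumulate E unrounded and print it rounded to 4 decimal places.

At z = 3.36 mm: the 7×28 cube contributes its full rectangle; the cylinder at (8.5, 5.5) does not reach this height (z outside [3.5, 15]); Taking the union: only the 7×28 cube is present, so the union is just that shape — 1 connected region. The outline is a single polygon with 4 vertices. Extrusion per mm of travel: 0.4 × 0.12 / (π × 0.875²) = 0.019956. Accumulating E over each segment gives final E = 1.3969.

G0 X0.00 Y0.00 Z3.36
G1 X7.00 Y0.00 E0.1397
G1 X7.00 Y28.00 E0.6985
G1 X0.00 Y28.00 E0.8382
G1 X0.00 Y0.00 E1.3969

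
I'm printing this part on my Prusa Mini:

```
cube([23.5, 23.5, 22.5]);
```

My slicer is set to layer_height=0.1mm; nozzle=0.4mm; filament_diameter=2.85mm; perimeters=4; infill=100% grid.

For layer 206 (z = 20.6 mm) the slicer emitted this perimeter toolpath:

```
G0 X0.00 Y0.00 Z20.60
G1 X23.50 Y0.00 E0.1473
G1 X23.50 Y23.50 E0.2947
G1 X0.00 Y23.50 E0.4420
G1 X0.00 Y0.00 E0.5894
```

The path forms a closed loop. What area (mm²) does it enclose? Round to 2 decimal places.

Apply the shoelace formula to the sequence of (X, Y) vertices; enclosed area = 552.25 mm².

552.25 mm²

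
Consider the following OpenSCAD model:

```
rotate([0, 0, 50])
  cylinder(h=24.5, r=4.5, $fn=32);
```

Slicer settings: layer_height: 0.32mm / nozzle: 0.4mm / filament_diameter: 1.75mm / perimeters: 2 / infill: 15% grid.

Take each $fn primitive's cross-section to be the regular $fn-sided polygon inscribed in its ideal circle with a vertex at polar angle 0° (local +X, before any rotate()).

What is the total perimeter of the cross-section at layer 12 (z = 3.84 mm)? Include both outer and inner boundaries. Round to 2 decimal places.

At z = 3.84 mm: the r=4.5 cylinder gives a regular 32-gon of circumradius 4.5 (constant along its height) (perimeter = 2·32·4.500·sin(180°/32) = 28.23 mm); (rotated 50° about Z; rotation is an isometry so areas/perimeters/island counts are preserved). Overall, the cross-section is a single solid region. Total boundary length (outer) = 28.23 mm.

28.23 mm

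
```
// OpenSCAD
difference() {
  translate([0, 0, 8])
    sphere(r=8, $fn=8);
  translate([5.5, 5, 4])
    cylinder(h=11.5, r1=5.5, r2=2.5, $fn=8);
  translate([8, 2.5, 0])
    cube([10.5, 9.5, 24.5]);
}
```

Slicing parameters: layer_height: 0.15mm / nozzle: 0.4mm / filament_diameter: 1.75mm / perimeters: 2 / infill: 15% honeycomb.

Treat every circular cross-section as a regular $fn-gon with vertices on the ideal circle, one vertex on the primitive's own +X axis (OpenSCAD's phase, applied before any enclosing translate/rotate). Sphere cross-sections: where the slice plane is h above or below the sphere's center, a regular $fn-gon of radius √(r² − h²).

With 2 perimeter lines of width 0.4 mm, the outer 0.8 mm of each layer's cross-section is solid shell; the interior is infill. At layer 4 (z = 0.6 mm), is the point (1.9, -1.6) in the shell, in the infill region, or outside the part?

shell

At z = 0.6 mm: the r=8 sphere slices to a regular 8-gon of circumradius 3.040 (√(r²−h²) with h=7.4 from center); the cone at (5.5, 5) does not reach this height (z outside [4, 15.5]); the cube at (8, 2.5) is present — its section is the full 10.5×9.5 rectangle; After the difference (first − rest): starting from the r=8 sphere, the 10.5×9.5 cube at (8, 2.5) misses the remaining region (no effect) — 1 connected region. Overall, the cross-section is a single solid region. The nearest boundary edge runs (3.04, 0.00)→(2.15, -2.15); distance from the point to it = 0.44 mm. The point is inside the cross-section, 0.44 mm from the nearest boundary — within the 0.8 mm shell band (2 × 0.4).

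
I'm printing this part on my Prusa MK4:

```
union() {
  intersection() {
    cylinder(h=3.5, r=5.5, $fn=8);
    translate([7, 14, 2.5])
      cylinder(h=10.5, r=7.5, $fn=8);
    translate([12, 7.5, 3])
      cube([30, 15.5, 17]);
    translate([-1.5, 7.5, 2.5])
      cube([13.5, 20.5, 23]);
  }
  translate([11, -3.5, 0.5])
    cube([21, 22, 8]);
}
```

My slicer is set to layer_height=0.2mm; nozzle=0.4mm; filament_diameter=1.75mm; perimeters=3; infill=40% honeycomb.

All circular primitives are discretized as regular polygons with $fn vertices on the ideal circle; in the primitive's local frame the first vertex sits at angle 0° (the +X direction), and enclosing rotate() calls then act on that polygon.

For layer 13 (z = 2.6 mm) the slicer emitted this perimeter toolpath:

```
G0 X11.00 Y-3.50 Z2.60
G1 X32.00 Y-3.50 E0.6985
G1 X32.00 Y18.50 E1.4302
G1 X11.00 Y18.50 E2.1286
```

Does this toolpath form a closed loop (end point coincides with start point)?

no

Start point (G0): (11.00, -3.50). End point (last G1): the path does not return to the start — open.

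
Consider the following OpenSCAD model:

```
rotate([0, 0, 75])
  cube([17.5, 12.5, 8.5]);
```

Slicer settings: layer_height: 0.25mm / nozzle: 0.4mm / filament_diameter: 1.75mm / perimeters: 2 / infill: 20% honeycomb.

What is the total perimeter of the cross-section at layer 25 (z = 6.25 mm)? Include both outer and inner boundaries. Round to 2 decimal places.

60.00 mm

At z = 6.25 mm: the cube (footprint 17.5×12.5) is included at this height (perimeter 60.00 mm); (whole slice rotated 75° about Z — lengths, areas and connectivity unchanged). Overall, the cross-section is a single solid region. Total boundary length (outer) = 60.00 mm.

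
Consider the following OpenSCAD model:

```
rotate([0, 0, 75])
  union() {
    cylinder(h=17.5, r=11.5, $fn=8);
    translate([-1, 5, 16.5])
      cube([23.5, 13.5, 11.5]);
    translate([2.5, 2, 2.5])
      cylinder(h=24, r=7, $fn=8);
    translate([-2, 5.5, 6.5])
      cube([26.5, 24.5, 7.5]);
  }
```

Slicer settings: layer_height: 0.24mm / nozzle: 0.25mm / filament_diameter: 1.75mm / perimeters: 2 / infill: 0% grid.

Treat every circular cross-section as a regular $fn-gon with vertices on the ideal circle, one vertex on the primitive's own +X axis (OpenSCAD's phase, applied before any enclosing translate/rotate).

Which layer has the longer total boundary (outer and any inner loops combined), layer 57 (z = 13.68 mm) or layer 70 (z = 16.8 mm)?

layer 57 (z = 13.68 mm)

Layer 57 (z = 13.68): the r=11.5 cylinder gives a regular 8-gon of circumradius 11.5 (constant along its height) (perimeter = 2·8·11.500·sin(180°/8) = 70.41 mm); the cube at (-1, 5) is not intersected at this z (z outside [16.5, 28]); the cylinder at (2.5, 2): section is a regular 8-gon, circumradius r=7 (perimeter = 2·8·7.000·sin(180°/8) = 42.86 mm); the cube at (-2, 5.5) is present — its section is the full 26.5×24.5 rectangle (perimeter 102.00 mm); Merging all regions: the regions partially overlap (shared area 186.29 mm²), so the edge portions inside another operand are dropped and the merged outline is re-measured after clipping — boundary = 142.21 mm; (whole slice rotated 75° about Z — lengths, areas and connectivity unchanged). So its perimeter = 142.21 mm. Layer 70 (z = 16.8): the cylinder: section is a regular 8-gon, circumradius r=11.5 (perimeter = 2·8·11.500·sin(180°/8) = 70.41 mm); the 23.5×13.5 cube at (-1, 5) contributes its full rectangle (perimeter 74.00 mm); the r=7 cylinder at (2.5, 2) gives a regular 8-gon of circumradius 7 (constant along its height) (perimeter = 2·8·7.000·sin(180°/8) = 42.86 mm); the cube at (-2, 5.5) is not intersected at this z (z outside [6.5, 14]); Combining (union): the regions partially overlap (shared area 186.08 mm²), so the edge portions inside another operand are dropped and the merged outline is re-measured after clipping — boundary = 114.63 mm; (whole slice rotated 75° about Z — lengths, areas and connectivity unchanged). So its perimeter = 114.63 mm. Layer 57 is larger (142.21 vs 114.63 mm).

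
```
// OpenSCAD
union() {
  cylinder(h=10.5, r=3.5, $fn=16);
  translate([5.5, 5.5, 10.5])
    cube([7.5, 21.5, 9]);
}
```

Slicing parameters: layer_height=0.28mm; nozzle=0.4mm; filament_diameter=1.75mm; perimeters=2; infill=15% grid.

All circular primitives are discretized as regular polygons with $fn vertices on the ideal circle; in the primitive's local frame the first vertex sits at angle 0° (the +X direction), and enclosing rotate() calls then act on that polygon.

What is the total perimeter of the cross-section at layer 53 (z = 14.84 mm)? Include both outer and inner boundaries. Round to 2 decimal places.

58.00 mm

At z = 14.84 mm: the cylinder does not reach this height (z outside [0, 10.5]); the cube at (5.5, 5.5) (footprint 7.5×21.5) is included at this height (perimeter 58.00 mm); Taking the union: only the 7.5×21.5 cube at (5.5, 5.5) is present, so the union is just that shape — boundary = 58.00 mm. Overall, the cross-section is a single solid region. Total boundary length (outer) = 58.00 mm.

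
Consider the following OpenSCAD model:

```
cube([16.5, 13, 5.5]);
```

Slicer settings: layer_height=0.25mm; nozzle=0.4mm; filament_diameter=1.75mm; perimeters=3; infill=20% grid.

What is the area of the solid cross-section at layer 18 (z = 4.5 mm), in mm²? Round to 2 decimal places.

214.50 mm²

At z = 4.5 mm: the cube is present — its section is the full 16.5×13 rectangle (area 214.50 mm²). Overall, the cross-section is a single solid region. Net area = 214.50 mm².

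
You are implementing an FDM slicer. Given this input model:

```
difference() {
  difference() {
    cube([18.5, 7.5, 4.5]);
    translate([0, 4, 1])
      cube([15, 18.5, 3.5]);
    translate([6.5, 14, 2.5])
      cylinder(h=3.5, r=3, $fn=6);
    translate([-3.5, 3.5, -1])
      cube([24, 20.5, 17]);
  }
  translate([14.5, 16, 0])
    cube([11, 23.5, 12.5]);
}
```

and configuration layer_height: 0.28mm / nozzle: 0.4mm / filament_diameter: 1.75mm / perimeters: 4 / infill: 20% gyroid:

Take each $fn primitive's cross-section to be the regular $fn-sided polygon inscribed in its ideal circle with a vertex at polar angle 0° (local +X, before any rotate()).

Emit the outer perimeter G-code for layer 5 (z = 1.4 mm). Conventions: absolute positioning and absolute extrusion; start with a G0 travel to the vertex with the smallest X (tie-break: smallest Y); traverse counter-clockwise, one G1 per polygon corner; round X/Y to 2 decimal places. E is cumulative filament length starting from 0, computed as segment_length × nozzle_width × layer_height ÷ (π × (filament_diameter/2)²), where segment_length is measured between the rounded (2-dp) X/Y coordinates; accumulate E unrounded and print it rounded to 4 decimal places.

G0 X0.00 Y0.00 Z1.40
G1 X18.50 Y0.00 E0.8614
G1 X18.50 Y3.50 E1.0244
G1 X0.00 Y3.50 E1.8858
G1 X0.00 Y0.00 E2.0488

At z = 1.4 mm: the cube is present — its section is the full 18.5×7.5 rectangle; the cube at (0, 4) (footprint 15×18.5) is included at this height; the cylinder at (6.5, 14) is absent (z outside [2.5, 6]); the 24×20.5 cube at (-3.5, 3.5) contributes its full rectangle; Subtracting the remaining from the first: starting from the 18.5×7.5 cube, the 15×18.5 cube at (0, 4) partially overlaps it — only the 52.50 mm² overlap (of its 277.50 mm²) is removed, clipping the outline; the 24×20.5 cube at (-3.5, 3.5) partially overlaps it — only the 21.50 mm² overlap (of its 492.00 mm²) is removed, clipping the outline — 1 connected region; the cube at (14.5, 16) (footprint 11×23.5) is included at this height; Taking the first minus the rest: starting from the result so far, the 11×23.5 cube at (14.5, 16) misses the remaining region (no effect) — 1 connected region. The outline is a single polygon with 4 vertices. Extrusion per mm of travel: 0.4 × 0.28 / (π × 0.875²) = 0.046564. Accumulating E over each segment gives final E = 2.0488.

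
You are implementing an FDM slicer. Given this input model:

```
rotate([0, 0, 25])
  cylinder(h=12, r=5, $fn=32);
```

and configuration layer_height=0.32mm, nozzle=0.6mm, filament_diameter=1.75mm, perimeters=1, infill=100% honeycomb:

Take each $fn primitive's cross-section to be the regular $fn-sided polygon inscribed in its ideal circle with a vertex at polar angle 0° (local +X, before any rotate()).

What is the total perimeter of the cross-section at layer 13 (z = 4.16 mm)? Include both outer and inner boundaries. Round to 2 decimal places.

At z = 4.16 mm: the r=5 cylinder gives a regular 32-gon of circumradius 5 (constant along its height) (perimeter = 2·32·5.000·sin(180°/32) = 31.37 mm); (whole slice rotated 25° about Z — lengths, areas and connectivity unchanged). Overall, the cross-section is a single solid region. Total boundary length (outer) = 31.37 mm.

31.37 mm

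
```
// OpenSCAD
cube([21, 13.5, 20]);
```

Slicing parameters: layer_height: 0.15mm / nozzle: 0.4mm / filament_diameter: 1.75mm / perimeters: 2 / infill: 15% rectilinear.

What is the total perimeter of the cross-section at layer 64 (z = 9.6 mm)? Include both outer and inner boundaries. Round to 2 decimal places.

69.00 mm

At z = 9.6 mm: the 21×13.5 cube contributes its full rectangle (perimeter 69.00 mm). Overall, the cross-section is a single solid region. Total boundary length (outer) = 69.00 mm.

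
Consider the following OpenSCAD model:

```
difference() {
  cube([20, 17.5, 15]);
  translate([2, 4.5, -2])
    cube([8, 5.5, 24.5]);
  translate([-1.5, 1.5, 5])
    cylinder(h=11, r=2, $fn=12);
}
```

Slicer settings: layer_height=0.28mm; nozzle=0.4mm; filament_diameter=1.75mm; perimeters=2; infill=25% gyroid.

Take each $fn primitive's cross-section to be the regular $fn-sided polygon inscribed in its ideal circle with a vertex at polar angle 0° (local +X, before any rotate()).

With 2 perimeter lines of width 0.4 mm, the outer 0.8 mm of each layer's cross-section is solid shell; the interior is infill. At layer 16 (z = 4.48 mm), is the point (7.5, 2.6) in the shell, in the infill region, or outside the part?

At z = 4.48 mm: the cube is present — its section is the full 20×17.5 rectangle; the cube at (2, 4.5) (footprint 8×5.5) is included at this height; the cylinder at (-1.5, 1.5) is absent (z outside [5, 16]); Taking the first minus the rest: starting from the 20×17.5 cube, the 8×5.5 cube at (2, 4.5) lies wholly inside it (removes its full 44.00 mm² and its 27.00 mm outline becomes a hole wall) — 1 connected region with 1 hole. Overall, the cross-section is one region with 1 hole. The nearest boundary edge runs (2.00, 4.50)→(10.00, 4.50); distance from the point to it = 1.90 mm. The point is inside the cross-section and 1.90 mm from the nearest boundary — more than the 0.8 mm shell width (2 × 0.4), so it's in the infill interior.

infill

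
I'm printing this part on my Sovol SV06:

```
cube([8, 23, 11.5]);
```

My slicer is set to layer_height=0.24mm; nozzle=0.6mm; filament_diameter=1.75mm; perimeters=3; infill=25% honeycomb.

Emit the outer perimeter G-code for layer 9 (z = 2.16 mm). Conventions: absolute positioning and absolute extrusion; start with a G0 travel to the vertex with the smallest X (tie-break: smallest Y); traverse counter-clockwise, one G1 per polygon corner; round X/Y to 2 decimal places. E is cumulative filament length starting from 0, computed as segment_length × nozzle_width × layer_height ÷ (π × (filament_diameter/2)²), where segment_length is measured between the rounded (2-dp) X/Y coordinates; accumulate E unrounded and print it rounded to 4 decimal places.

G0 X0.00 Y0.00 Z2.16
G1 X8.00 Y0.00 E0.4789
G1 X8.00 Y23.00 E1.8559
G1 X0.00 Y23.00 E2.3349
G1 X0.00 Y0.00 E3.7118

At z = 2.16 mm: the cube (footprint 8×23) is included at this height. The outline is a single polygon with 4 vertices. Extrusion per mm of travel: 0.6 × 0.24 / (π × 0.875²) = 0.059868. Accumulating E over each segment gives final E = 3.7118.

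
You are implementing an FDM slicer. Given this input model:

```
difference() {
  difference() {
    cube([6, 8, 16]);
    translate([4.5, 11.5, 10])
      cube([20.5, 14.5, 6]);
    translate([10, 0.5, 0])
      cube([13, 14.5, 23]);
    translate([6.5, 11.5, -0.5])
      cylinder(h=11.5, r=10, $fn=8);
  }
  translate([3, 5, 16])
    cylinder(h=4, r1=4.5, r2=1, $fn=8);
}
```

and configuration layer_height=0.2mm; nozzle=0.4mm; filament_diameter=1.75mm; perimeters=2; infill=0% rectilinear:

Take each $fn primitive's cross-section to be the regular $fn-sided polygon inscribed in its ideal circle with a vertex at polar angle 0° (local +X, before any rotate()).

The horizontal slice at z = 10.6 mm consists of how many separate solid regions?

1

At z = 10.6 mm: the cube is present — its section is the full 6×8 rectangle; the 20.5×14.5 cube at (4.5, 11.5) contributes its full rectangle; the cube at (10, 0.5) is present — its section is the full 13×14.5 rectangle; the r=10 cylinder at (6.5, 11.5) gives a regular 8-gon of circumradius 10 (constant along its height); Subtracting the remaining from the first: starting from the 6×8 cube, the 20.5×14.5 cube at (4.5, 11.5) misses the remaining region (no effect); the 13×14.5 cube at (10, 0.5) misses the remaining region (no effect); the r=10 cylinder at (6.5, 11.5) partially overlaps it — only the 30.30 mm² overlap (of its 282.84 mm²) is removed, clipping the outline — 1 connected region; the cone at (3, 5) is absent (z outside [16, 20]); Subtracting the remaining from the first: none of the subtracted shapes is present at this height, so the result so far is unchanged — 1 connected region. The result has 1 disconnected region.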